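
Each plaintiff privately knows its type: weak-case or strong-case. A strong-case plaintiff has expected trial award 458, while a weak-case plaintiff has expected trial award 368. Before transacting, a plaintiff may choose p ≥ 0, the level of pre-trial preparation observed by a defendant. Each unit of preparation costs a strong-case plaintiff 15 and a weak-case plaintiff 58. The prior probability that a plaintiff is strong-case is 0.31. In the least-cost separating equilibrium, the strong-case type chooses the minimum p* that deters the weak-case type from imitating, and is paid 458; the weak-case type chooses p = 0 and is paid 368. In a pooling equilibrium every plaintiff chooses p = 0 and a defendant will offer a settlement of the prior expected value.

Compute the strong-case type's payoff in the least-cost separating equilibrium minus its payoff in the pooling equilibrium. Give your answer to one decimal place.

38.8

Least-cost separating signal: p* solves 368 = 458 − 58·p*, so p* = (458 − 368)/58 ≈ 1.5517.
Strong-case type's separating payoff: 458 − 15 × p* = 458 − 15 × (458 − 368)/58 = 458 − 1350/58 ≈ 434.724.
Pooling payoff: 0.31 × 458 + 0.69 × 368 = 395.9.
Difference: 434.724 − 395.9 = 38.824, i.e. 38.8 to one decimal place.
The strong-case type prefers to separate.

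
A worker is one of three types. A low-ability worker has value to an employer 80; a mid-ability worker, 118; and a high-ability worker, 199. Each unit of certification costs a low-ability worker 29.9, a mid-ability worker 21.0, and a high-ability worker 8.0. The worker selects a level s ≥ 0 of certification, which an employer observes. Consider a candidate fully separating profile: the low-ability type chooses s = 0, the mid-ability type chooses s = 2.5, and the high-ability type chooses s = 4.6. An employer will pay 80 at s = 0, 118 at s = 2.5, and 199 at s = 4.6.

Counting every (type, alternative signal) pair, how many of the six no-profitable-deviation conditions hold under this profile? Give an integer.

Low-ability (own payoff 80): to s=2.5 gives 118 − 29.9×2.5 = 43.25 → no gain ✓; to s=4.6 gives 199 − 29.9×4.6 = 61.46 → no gain ✓.
Mid-ability (own payoff 118 − 21.0×2.5 = 65.5): to s=0 gives 80 → profitable ✗; to s=4.6 gives 199 − 21.0×4.6 = 102.4 → profitable ✗.
High-ability (own payoff 199 − 8.0×4.6 = 162.2): to s=0 gives 80 → no gain ✓; to s=2.5 gives 118 − 8.0×2.5 = 98 → no gain ✓.
4 of the 6 constraints hold; not an equilibrium.

4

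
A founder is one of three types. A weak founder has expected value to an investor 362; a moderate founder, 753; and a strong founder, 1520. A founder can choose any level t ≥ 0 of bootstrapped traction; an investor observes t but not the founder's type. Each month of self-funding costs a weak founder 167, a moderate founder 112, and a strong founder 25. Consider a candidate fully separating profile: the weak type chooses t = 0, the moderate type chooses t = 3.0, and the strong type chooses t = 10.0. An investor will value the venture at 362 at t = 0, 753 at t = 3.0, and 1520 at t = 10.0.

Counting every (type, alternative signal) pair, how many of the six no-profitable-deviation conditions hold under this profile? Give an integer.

6

Strong (own payoff 1520 − 25×10.0 = 1270): to t=0 gives 362 → no gain ✓; to t=3.0 gives 753 − 25×3.0 = 678 → no gain ✓.
Weak (own payoff 362): to t=3.0 gives 753 − 167×3.0 = 252 → no gain ✓; to t=10.0 gives 1520 − 167×10.0 = -150 → no gain ✓.
Moderate (own payoff 753 − 112×3.0 = 417): to t=0 gives 362 → no gain ✓; to t=10.0 gives 1520 − 112×10.0 = 400 → no gain ✓.
6 of the 6 constraints hold; this profile is a separating equilibrium.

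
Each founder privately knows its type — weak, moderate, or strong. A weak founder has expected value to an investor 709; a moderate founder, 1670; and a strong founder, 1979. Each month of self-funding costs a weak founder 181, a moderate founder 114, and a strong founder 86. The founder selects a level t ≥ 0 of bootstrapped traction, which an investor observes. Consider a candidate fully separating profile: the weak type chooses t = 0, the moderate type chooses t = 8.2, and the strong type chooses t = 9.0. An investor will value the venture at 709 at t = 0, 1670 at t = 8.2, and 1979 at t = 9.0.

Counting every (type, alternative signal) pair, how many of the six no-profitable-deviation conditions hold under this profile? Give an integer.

5

Moderate (own payoff 1670 − 114×8.2 = 735.2): to t=0 gives 709 → no gain ✓; to t=9.0 gives 1979 − 114×9.0 = 953 → profitable ✗.
Weak (own payoff 709): to t=8.2 gives 1670 − 181×8.2 = 185.8 → no gain ✓; to t=9.0 gives 1979 − 181×9.0 = 350 → no gain ✓.
Strong (own payoff 1979 − 86×9.0 = 1205): to t=0 gives 709 → no gain ✓; to t=8.2 gives 1670 − 86×8.2 = 964.8 → no gain ✓.
5 of the 6 constraints hold; not an equilibrium.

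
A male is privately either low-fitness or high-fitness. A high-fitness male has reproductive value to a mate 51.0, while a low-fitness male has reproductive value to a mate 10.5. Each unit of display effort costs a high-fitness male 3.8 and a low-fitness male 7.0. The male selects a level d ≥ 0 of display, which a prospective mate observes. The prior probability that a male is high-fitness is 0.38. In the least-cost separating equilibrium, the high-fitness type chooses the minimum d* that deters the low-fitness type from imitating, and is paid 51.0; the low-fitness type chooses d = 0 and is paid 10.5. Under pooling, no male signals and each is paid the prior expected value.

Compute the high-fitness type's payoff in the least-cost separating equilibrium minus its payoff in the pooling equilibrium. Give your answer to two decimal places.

3.12

Least-cost separating signal: d* solves 10.5 = 51.0 − 7.0·d*, so d* = (51.0 − 10.5)/7.0 ≈ 5.7857.
High-fitness type's separating payoff: 51.0 − 3.8 × d* = 51.0 − 3.8 × (51.0 − 10.5)/7.0 = 51.0 − 153.9/7.0 ≈ 29.0143.
Pooling payoff: 0.38 × 51.0 + 0.62 × 10.5 = 25.89.
Difference: 29.0143 − 25.89 = 3.1243, i.e. 3.12 to two decimal places.
The high-fitness type prefers to separate.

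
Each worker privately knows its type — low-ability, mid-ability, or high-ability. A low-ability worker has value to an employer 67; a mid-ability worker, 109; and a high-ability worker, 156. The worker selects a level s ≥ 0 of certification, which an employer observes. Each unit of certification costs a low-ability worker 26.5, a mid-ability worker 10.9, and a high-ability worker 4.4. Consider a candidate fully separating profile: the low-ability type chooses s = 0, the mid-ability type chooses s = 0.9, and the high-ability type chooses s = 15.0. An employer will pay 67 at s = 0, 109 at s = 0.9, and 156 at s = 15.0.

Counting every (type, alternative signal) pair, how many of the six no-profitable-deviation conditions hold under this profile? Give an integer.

High-ability (own payoff 156 − 4.4×15.0 = 90): to s=0 gives 67 → no gain ✓; to s=0.9 gives 109 − 4.4×0.9 = 105.04 → profitable ✗.
Mid-ability (own payoff 109 − 10.9×0.9 = 99.19): to s=0 gives 67 → no gain ✓; to s=15.0 gives 156 − 10.9×15.0 = -7.5 → no gain ✓.
Low-ability (own payoff 67): to s=0.9 gives 109 − 26.5×0.9 = 85.15 → profitable ✗; to s=15.0 gives 156 − 26.5×15.0 = -241.5 → no gain ✓.
4 of the 6 constraints hold; not an equilibrium.

4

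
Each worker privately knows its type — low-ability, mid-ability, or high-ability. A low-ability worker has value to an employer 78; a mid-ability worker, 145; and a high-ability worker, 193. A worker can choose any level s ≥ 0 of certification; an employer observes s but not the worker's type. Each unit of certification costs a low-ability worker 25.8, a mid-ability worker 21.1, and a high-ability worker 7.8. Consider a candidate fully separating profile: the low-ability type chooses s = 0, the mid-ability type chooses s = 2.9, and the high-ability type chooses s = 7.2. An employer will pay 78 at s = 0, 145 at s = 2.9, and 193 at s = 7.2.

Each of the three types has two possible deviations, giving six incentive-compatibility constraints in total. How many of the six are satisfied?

High-ability (own payoff 193 − 7.8×7.2 = 136.84): to s=0 gives 78 → no gain ✓; to s=2.9 gives 145 − 7.8×2.9 = 122.38 → no gain ✓.
Mid-ability (own payoff 145 − 21.1×2.9 = 83.81): to s=0 gives 78 → no gain ✓; to s=7.2 gives 193 − 21.1×7.2 = 41.08 → no gain ✓.
Low-ability (own payoff 78): to s=2.9 gives 145 − 25.8×2.9 = 70.18 → no gain ✓; to s=7.2 gives 193 − 25.8×7.2 = 7.24 → no gain ✓.
6 of the 6 constraints hold; this profile is a separating equilibrium.

6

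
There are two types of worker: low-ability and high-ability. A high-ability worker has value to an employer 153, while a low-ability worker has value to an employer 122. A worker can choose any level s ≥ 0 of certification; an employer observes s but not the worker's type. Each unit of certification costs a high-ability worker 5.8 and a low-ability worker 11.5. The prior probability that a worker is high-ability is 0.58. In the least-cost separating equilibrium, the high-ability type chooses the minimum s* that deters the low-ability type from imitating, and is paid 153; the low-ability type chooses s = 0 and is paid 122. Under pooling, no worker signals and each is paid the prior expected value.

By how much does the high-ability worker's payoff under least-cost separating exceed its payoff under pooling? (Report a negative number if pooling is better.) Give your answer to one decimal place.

Least-cost separating signal: s* solves 122 = 153 − 11.5·s*, so s* = (153 − 122)/11.5 ≈ 2.6957.
High-ability type's separating payoff: 153 − 5.8 × s* = 153 − 5.8 × (153 − 122)/11.5 = 153 − 179.8/11.5 ≈ 137.365.
Pooling payoff: 0.58 × 153 + 0.42 × 122 = 139.98.
Difference: 137.365 − 139.98 = -2.615, i.e. -2.6 to one decimal place.
The high-ability type would prefer the pooling outcome.

-2.6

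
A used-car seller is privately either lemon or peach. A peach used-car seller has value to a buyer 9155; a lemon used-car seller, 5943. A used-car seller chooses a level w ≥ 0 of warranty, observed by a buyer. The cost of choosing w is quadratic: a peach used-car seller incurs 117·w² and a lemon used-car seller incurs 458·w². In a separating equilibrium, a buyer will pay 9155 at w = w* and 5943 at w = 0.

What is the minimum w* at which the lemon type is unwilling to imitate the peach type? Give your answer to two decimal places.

The lemon type at w = 0 receives 5943; imitating at w* yields 9155 − 458·w*².
Indifference: 5943 = 9155 − 458·w*², so w*² = (9155 − 5943) / 458 ≈ 7.0131.
w* = √7.0131 ≈ 2.65.

2.65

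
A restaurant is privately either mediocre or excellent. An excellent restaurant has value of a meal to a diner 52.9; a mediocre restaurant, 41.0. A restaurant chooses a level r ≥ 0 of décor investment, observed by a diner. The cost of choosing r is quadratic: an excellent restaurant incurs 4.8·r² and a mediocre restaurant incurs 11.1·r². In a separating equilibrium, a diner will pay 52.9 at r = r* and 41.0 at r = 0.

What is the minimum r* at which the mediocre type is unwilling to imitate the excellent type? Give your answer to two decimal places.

1.04

The mediocre type at r = 0 receives 41.0; imitating at r* yields 52.9 − 11.1·r*².
Indifference: 41.0 = 52.9 − 11.1·r*², so r*² = (52.9 − 41.0) / 11.1 ≈ 1.0721.
r* = √1.0721 ≈ 1.04.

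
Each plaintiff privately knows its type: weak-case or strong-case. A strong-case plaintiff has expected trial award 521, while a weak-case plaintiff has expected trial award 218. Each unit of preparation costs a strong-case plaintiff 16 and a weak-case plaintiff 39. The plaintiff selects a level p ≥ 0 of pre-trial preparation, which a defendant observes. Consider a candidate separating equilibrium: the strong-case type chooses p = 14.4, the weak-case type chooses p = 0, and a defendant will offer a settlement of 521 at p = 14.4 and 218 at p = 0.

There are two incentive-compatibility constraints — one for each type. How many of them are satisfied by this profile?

Weak-case type: stay at 0 → 218; mimic → 521 − 39 × 14.4 = -40.6. IC holds (218 ≥ -40.6).
Strong-case type: signal → 521 − 16 × 14.4 = 290.6; deviate to 0 → 218. IC holds (290.6 ≥ 218).
2 of 2 constraints hold, so this is a separating equilibrium.

2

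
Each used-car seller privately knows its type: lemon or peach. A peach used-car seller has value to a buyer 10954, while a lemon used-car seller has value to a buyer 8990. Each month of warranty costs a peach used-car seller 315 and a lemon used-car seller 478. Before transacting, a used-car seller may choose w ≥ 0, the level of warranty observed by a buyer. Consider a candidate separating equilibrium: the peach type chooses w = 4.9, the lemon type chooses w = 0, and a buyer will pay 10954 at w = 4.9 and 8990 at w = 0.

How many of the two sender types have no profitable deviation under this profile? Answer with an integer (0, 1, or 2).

Lemon type: stay at 0 → 8990; mimic → 10954 − 478 × 4.9 = 8611.8. IC holds (8990 ≥ 8611.8).
Peach type: signal → 10954 − 315 × 4.9 = 9410.5; deviate to 0 → 8990. IC holds (9410.5 ≥ 8990).
2 of 2 constraints hold, so this is a separating equilibrium.

2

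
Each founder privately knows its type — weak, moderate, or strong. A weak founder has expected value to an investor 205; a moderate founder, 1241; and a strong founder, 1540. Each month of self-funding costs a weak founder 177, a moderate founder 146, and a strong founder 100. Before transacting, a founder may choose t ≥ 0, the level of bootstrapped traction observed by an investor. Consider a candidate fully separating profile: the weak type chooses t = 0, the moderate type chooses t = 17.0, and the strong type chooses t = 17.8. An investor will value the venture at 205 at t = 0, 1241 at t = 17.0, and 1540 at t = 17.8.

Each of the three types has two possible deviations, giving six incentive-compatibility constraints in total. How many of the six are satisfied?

Strong (own payoff 1540 − 100×17.8 = -240): to t=0 gives 205 → profitable ✗; to t=17.0 gives 1241 − 100×17.0 = -459 → no gain ✓.
Moderate (own payoff 1241 − 146×17.0 = -1241): to t=0 gives 205 → profitable ✗; to t=17.8 gives 1540 − 146×17.8 = -1058.8 → profitable ✗.
Weak (own payoff 205): to t=17.0 gives 1241 − 177×17.0 = -1768 → no gain ✓; to t=17.8 gives 1540 − 177×17.8 = -1610.6 → no gain ✓.
3 of the 6 constraints hold; not an equilibrium.

3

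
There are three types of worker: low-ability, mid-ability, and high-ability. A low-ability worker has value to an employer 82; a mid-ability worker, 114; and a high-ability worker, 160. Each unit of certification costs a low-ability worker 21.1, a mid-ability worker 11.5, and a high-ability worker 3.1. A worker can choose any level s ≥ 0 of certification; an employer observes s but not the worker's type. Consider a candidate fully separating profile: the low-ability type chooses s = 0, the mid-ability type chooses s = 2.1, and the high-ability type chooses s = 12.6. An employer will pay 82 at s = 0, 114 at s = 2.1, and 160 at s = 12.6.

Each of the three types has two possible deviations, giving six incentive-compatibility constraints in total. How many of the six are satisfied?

6

High-ability (own payoff 160 − 3.1×12.6 = 120.94): to s=0 gives 82 → no gain ✓; to s=2.1 gives 114 − 3.1×2.1 = 107.49 → no gain ✓.
Mid-ability (own payoff 114 − 11.5×2.1 = 89.85): to s=0 gives 82 → no gain ✓; to s=12.6 gives 160 − 11.5×12.6 = 15.1 → no gain ✓.
Low-ability (own payoff 82): to s=2.1 gives 114 − 21.1×2.1 = 69.69 → no gain ✓; to s=12.6 gives 160 − 21.1×12.6 = -105.86 → no gain ✓.
6 of the 6 constraints hold; this profile is a separating equilibrium.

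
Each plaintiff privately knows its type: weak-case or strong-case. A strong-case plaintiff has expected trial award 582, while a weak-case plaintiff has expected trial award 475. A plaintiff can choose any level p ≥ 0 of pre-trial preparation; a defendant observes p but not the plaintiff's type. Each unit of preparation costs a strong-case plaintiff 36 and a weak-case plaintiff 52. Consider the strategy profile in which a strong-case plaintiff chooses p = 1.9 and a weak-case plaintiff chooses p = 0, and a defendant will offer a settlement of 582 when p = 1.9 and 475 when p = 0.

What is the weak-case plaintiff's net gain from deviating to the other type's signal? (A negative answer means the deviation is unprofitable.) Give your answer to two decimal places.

Playing p = 0 the weak-case plaintiff receives 475.
Deviating to p = 1.9 brings payment 582 at cost 52 × 1.9 = 98.8, netting 483.2.
Gain from deviating: 483.2 − 475 = 8.20.
The gain is positive, so the weak-case type's incentive-compatibility constraint is violated — this profile is not a separating equilibrium.

8.20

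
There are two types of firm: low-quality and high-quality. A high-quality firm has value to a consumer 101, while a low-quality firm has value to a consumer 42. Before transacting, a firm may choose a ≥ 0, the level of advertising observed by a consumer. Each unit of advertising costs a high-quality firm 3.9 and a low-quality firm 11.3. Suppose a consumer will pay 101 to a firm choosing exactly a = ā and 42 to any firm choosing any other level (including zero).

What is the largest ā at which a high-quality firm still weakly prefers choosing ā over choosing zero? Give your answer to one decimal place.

Choosing ā yields the high-quality type 101 − 3.9·ā; choosing zero yields 42.
The high-quality type is indifferent at 101 − 3.9·ā = 42, i.e. ā = (101 − 42) / 3.9 ≈ 15.1.
For any ā above 15.1 the high-quality type would rather pool at zero, so separation collapses.

15.1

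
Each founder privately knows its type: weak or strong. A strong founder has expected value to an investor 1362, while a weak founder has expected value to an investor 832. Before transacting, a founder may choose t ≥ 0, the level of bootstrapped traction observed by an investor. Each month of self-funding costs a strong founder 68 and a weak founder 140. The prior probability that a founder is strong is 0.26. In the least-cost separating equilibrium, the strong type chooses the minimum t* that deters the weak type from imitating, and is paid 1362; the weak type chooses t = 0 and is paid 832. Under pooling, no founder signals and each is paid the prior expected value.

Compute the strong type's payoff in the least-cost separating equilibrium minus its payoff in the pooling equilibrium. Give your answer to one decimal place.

Least-cost separating signal: t* solves 832 = 1362 − 140·t*, so t* = (1362 − 832)/140 ≈ 3.7857.
Strong type's separating payoff: 1362 − 68 × t* = 1362 − 68 × (1362 − 832)/140 = 1362 − 36040/140 ≈ 1104.571.
Pooling payoff: 0.26 × 1362 + 0.74 × 832 = 969.8.
Difference: 1104.571 − 969.8 = 134.771, i.e. 134.8 to one decimal place.
The strong type prefers to separate.

134.8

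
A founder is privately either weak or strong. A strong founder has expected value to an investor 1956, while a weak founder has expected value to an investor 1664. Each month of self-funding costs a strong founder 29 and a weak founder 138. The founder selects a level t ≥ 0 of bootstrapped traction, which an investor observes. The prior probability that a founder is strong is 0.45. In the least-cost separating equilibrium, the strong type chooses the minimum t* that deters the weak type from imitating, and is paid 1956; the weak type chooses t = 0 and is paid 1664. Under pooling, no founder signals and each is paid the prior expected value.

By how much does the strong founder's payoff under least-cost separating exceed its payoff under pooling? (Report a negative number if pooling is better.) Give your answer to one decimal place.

Least-cost separating signal: t* solves 1664 = 1956 − 138·t*, so t* = (1956 − 1664)/138 ≈ 2.1159.
Strong type's separating payoff: 1956 − 29 × t* = 1956 − 29 × (1956 − 1664)/138 = 1956 − 8468/138 ≈ 1894.638.
Pooling payoff: 0.45 × 1956 + 0.55 × 1664 = 1795.4.
Difference: 1894.638 − 1795.4 = 99.238, i.e. 99.2 to one decimal place.
The strong type prefers to separate.

99.2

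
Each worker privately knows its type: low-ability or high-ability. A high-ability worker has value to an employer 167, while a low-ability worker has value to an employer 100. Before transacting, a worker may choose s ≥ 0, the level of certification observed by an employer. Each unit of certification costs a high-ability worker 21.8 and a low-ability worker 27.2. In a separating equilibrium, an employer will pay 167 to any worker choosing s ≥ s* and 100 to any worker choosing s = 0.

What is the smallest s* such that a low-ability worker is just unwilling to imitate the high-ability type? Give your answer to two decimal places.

2.46

A low-ability worker choosing s = 0 receives 100.
Imitating at s* instead would pay 167 at cost 27.2·s*, netting 167 − 27.2·s*.
Indifference: 100 = 167 − 27.2·s*, so s* = (167 − 100) / 27.2 ≈ 2.46.
At s* the low-ability type's incentive constraint just binds; the high-ability type strictly prefers s* since its per-unit cost is lower.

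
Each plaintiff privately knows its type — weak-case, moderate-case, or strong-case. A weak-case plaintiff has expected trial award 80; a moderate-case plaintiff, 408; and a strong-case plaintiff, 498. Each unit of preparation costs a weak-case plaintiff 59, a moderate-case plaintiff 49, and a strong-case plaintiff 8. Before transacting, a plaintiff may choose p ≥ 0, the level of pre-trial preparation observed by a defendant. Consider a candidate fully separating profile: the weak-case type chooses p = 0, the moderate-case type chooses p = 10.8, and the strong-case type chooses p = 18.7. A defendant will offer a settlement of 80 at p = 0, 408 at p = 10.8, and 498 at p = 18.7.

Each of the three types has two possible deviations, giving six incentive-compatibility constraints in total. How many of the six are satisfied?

Weak-case (own payoff 80): to p=10.8 gives 408 − 59×10.8 = -229.2 → no gain ✓; to p=18.7 gives 498 − 59×18.7 = -605.3 → no gain ✓.
Moderate-case (own payoff 408 − 49×10.8 = -121.2): to p=0 gives 80 → profitable ✗; to p=18.7 gives 498 − 49×18.7 = -418.3 → no gain ✓.
Strong-case (own payoff 498 − 8×18.7 = 348.4): to p=0 gives 80 → no gain ✓; to p=10.8 gives 408 − 8×10.8 = 321.6 → no gain ✓.
5 of the 6 constraints hold; not an equilibrium.

5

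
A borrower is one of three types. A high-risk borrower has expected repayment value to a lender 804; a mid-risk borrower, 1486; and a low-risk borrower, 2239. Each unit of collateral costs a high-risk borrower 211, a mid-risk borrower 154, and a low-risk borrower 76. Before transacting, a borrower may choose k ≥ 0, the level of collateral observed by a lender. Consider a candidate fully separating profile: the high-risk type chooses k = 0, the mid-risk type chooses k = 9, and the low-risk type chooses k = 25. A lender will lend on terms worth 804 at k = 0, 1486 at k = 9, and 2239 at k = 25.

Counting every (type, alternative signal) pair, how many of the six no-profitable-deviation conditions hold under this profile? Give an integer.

High-risk (own payoff 804): to k=9 gives 1486 − 211×9 = -413 → no gain ✓; to k=25 gives 2239 − 211×25 = -3036 → no gain ✓.
Mid-risk (own payoff 1486 − 154×9 = 100): to k=0 gives 804 → profitable ✗; to k=25 gives 2239 − 154×25 = -1611 → no gain ✓.
Low-risk (own payoff 2239 − 76×25 = 339): to k=0 gives 804 → profitable ✗; to k=9 gives 1486 − 76×9 = 802 → profitable ✗.
3 of the 6 constraints hold; not an equilibrium.

3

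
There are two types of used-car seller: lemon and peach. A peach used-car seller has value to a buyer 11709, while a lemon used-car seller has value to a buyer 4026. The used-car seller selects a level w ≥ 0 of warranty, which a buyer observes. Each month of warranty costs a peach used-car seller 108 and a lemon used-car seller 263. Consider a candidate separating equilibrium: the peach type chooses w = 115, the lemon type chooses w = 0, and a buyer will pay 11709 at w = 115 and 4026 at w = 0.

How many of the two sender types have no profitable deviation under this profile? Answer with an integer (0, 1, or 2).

1

Peach type: signal → 11709 − 108 × 115 = -711; deviate to 0 → 4026. IC fails (-711 < 4026).
Lemon type: stay at 0 → 4026; mimic → 11709 − 263 × 115 = -18536. IC holds (4026 ≥ -18536).
1 of 2 constraints hold, so this profile is not an equilibrium.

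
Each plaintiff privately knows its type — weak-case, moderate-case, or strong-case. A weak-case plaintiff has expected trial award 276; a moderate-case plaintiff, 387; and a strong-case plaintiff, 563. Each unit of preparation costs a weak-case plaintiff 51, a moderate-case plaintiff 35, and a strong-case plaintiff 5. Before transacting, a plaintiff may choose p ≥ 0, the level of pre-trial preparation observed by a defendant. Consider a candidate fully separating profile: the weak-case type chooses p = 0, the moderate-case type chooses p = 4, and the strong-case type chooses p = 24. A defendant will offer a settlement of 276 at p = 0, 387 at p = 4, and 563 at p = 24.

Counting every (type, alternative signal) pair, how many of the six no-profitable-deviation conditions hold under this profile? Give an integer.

5

Moderate-case (own payoff 387 − 35×4 = 247): to p=0 gives 276 → profitable ✗; to p=24 gives 563 − 35×24 = -277 → no gain ✓.
Weak-case (own payoff 276): to p=4 gives 387 − 51×4 = 183 → no gain ✓; to p=24 gives 563 − 51×24 = -661 → no gain ✓.
Strong-case (own payoff 563 − 5×24 = 443): to p=0 gives 276 → no gain ✓; to p=4 gives 387 − 5×4 = 367 → no gain ✓.
5 of the 6 constraints hold; not an equilibrium.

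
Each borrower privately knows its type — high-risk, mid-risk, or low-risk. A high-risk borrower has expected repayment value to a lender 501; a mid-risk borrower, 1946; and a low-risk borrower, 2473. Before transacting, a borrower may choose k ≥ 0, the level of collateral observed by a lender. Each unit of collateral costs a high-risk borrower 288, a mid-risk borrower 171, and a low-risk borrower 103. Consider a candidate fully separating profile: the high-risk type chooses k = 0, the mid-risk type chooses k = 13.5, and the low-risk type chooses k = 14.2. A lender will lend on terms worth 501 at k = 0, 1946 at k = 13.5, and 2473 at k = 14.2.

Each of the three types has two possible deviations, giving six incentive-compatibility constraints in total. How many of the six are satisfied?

4

Mid-risk (own payoff 1946 − 171×13.5 = -362.5): to k=0 gives 501 → profitable ✗; to k=14.2 gives 2473 − 171×14.2 = 44.8 → profitable ✗.
High-risk (own payoff 501): to k=13.5 gives 1946 − 288×13.5 = -1942 → no gain ✓; to k=14.2 gives 2473 − 288×14.2 = -1616.6 → no gain ✓.
Low-risk (own payoff 2473 − 103×14.2 = 1010.4): to k=0 gives 501 → no gain ✓; to k=13.5 gives 1946 − 103×13.5 = 555.5 → no gain ✓.
4 of the 6 constraints hold; not an equilibrium.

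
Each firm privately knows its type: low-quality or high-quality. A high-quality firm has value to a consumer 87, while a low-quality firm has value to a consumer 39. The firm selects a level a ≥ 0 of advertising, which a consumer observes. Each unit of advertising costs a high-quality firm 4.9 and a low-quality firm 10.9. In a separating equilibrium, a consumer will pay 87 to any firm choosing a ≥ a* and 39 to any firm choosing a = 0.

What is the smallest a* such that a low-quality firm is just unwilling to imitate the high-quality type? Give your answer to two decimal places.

4.40

A low-quality firm choosing a = 0 receives 39.
Imitating at a* instead would pay 87 at cost 10.9·a*, netting 87 − 10.9·a*.
Indifference: 39 = 87 − 10.9·a*, so a* = (87 − 39) / 10.9 ≈ 4.40.
This is the low-quality type's binding incentive-compatibility constraint; any a ≥ 4.40 sustains separation on that side.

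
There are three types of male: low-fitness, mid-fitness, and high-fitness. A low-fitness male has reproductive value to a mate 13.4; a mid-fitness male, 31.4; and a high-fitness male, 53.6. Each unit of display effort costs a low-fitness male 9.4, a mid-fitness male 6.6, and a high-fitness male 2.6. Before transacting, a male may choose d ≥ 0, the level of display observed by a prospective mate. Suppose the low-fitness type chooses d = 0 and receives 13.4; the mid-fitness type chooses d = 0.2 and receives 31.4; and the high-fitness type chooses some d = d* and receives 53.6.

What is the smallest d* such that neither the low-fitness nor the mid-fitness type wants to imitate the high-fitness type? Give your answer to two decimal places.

Mid-fitness type (on-path payoff 31.4 − 6.6×0.2 = 30.08) won't mimic when 30.08 ≥ 53.6 − 6.6·d*, i.e. d* ≥ 3.56.
Low-fitness type (on-path payoff 13.4) won't mimic when 13.4 ≥ 53.6 − 9.4·d*, i.e. d* ≥ 4.28.
Both must hold, so d* = max(4.28, 3.56) = 4.28. The low-fitness type's constraint binds.

4.28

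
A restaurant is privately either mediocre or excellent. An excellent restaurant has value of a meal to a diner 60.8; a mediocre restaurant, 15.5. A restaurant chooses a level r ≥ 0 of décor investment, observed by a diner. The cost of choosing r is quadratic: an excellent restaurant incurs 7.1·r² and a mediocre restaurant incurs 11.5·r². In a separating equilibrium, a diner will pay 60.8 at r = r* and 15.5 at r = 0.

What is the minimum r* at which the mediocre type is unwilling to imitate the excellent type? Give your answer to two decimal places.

The mediocre type at r = 0 receives 15.5; imitating at r* yields 60.8 − 11.5·r*².
Indifference: 15.5 = 60.8 − 11.5·r*², so r*² = (60.8 − 15.5) / 11.5 ≈ 3.9391.
r* = √3.9391 ≈ 1.98.

1.98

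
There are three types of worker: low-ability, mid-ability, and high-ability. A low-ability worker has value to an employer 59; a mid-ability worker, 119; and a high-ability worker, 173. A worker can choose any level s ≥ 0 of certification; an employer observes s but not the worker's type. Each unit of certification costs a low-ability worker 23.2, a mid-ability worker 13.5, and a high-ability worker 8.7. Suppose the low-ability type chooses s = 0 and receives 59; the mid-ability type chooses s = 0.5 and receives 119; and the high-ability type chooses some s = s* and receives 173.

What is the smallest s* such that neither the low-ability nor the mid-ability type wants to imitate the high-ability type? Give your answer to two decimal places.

4.91

Mid-ability type (on-path payoff 119 − 13.5×0.5 = 112.25) won't mimic when 112.25 ≥ 173 − 13.5·s*, i.e. s* ≥ 4.50.
Low-ability type (on-path payoff 59) won't mimic when 59 ≥ 173 − 23.2·s*, i.e. s* ≥ 4.91.
Both must hold, so s* = max(4.91, 4.50) = 4.91. The low-ability type's constraint binds.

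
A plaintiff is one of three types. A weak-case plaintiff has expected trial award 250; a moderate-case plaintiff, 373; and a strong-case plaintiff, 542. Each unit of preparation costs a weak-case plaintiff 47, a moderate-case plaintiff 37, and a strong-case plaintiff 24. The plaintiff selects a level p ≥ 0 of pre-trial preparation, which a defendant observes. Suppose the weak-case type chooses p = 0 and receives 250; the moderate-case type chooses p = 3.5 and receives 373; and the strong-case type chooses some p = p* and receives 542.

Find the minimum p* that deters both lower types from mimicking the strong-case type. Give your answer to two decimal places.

Moderate-case type (on-path payoff 373 − 37×3.5 = 243.5) won't mimic when 243.5 ≥ 542 − 37·p*, i.e. p* ≥ 8.07.
Weak-case type (on-path payoff 250) won't mimic when 250 ≥ 542 − 47·p*, i.e. p* ≥ 6.21.
Both must hold, so p* = max(6.21, 8.07) = 8.07. The moderate-case type's constraint binds.

8.07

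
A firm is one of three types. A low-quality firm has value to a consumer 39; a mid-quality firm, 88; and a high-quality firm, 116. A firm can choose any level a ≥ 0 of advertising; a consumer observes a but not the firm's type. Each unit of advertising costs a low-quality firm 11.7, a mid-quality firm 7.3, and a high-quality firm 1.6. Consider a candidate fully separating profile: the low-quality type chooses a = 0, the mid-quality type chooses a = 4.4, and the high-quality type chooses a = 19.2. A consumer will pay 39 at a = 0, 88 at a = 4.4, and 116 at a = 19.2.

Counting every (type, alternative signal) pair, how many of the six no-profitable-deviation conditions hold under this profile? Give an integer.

High-quality (own payoff 116 − 1.6×19.2 = 85.28): to a=0 gives 39 → no gain ✓; to a=4.4 gives 88 − 1.6×4.4 = 80.96 → no gain ✓.
Mid-quality (own payoff 88 − 7.3×4.4 = 55.88): to a=0 gives 39 → no gain ✓; to a=19.2 gives 116 − 7.3×19.2 = -24.16 → no gain ✓.
Low-quality (own payoff 39): to a=4.4 gives 88 − 11.7×4.4 = 36.52 → no gain ✓; to a=19.2 gives 116 − 11.7×19.2 = -108.64 → no gain ✓.
6 of the 6 constraints hold; this profile is a separating equilibrium.

6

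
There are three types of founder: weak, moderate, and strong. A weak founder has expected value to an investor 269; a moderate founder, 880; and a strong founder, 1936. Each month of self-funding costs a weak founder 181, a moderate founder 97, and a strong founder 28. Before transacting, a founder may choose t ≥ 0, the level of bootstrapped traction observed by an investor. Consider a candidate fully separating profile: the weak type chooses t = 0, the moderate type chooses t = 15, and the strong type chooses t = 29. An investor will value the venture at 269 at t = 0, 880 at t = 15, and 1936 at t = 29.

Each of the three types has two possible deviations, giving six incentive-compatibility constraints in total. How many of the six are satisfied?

Moderate (own payoff 880 − 97×15 = -575): to t=0 gives 269 → profitable ✗; to t=29 gives 1936 − 97×29 = -877 → no gain ✓.
Strong (own payoff 1936 − 28×29 = 1124): to t=0 gives 269 → no gain ✓; to t=15 gives 880 − 28×15 = 460 → no gain ✓.
Weak (own payoff 269): to t=15 gives 880 − 181×15 = -1835 → no gain ✓; to t=29 gives 1936 − 181×29 = -3313 → no gain ✓.
5 of the 6 constraints hold; not an equilibrium.

5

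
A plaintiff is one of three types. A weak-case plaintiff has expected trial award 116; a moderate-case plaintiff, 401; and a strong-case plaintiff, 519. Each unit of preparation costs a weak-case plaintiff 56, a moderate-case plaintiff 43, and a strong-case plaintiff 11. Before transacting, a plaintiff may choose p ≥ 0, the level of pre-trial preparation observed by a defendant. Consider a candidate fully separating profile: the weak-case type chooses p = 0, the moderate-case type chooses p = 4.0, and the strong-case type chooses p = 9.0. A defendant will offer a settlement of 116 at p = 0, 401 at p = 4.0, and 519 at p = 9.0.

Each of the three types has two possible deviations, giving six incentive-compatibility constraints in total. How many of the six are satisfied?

Strong-case (own payoff 519 − 11×9.0 = 420): to p=0 gives 116 → no gain ✓; to p=4.0 gives 401 − 11×4.0 = 357 → no gain ✓.
Weak-case (own payoff 116): to p=4.0 gives 401 − 56×4.0 = 177 → profitable ✗; to p=9.0 gives 519 − 56×9.0 = 15 → no gain ✓.
Moderate-case (own payoff 401 − 43×4.0 = 229): to p=0 gives 116 → no gain ✓; to p=9.0 gives 519 − 43×9.0 = 132 → no gain ✓.
5 of the 6 constraints hold; not an equilibrium.

5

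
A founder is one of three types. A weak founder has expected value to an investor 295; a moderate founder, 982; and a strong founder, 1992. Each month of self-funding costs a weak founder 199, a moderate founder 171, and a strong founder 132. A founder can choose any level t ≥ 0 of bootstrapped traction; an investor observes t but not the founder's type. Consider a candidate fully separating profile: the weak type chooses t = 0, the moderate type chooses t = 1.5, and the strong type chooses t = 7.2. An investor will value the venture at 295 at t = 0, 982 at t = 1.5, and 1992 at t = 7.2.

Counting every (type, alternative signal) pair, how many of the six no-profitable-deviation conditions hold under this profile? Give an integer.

3

Weak (own payoff 295): to t=1.5 gives 982 − 199×1.5 = 683.5 → profitable ✗; to t=7.2 gives 1992 − 199×7.2 = 559.2 → profitable ✗.
Strong (own payoff 1992 − 132×7.2 = 1041.6): to t=0 gives 295 → no gain ✓; to t=1.5 gives 982 − 132×1.5 = 784 → no gain ✓.
Moderate (own payoff 982 − 171×1.5 = 725.5): to t=0 gives 295 → no gain ✓; to t=7.2 gives 1992 − 171×7.2 = 760.8 → profitable ✗.
3 of the 6 constraints hold; not an equilibrium.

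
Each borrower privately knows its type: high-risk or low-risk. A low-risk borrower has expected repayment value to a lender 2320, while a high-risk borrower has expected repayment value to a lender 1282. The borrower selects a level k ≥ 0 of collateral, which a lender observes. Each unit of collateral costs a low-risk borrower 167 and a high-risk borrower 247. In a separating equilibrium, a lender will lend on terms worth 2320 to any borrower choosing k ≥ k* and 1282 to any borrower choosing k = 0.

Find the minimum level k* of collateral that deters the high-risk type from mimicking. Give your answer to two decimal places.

A high-risk borrower choosing k = 0 receives 1282.
Imitating at k* instead would pay 2320 at cost 247·k*, netting 2320 − 247·k*.
Indifference: 1282 = 2320 − 247·k*, so k* = (2320 − 1282) / 247 ≈ 4.20.
At k* the high-risk type's incentive constraint just binds; the low-risk type strictly prefers k* since its per-unit cost is lower.

4.20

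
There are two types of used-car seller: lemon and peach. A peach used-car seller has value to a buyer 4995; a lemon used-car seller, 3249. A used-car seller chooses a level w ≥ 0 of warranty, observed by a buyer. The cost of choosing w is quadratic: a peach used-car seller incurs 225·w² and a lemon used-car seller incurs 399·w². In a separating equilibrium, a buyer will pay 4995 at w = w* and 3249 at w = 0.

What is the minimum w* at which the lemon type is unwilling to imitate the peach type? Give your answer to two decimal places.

The lemon type at w = 0 receives 3249; imitating at w* yields 4995 − 399·w*².
Indifference: 3249 = 4995 − 399·w*², so w*² = (4995 − 3249) / 399 ≈ 4.3759.
w* = √4.3759 ≈ 2.09.

2.09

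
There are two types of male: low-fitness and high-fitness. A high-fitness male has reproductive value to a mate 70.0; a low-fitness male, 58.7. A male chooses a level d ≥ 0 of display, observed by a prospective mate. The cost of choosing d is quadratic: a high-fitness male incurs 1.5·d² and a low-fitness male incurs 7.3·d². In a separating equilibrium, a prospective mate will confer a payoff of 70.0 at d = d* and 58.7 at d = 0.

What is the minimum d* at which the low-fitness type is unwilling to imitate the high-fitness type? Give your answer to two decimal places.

1.24

The low-fitness type at d = 0 receives 58.7; imitating at d* yields 70.0 − 7.3·d*².
Indifference: 58.7 = 70.0 − 7.3·d*², so d*² = (70.0 − 58.7) / 7.3 ≈ 1.5479.
d* = √1.5479 ≈ 1.24.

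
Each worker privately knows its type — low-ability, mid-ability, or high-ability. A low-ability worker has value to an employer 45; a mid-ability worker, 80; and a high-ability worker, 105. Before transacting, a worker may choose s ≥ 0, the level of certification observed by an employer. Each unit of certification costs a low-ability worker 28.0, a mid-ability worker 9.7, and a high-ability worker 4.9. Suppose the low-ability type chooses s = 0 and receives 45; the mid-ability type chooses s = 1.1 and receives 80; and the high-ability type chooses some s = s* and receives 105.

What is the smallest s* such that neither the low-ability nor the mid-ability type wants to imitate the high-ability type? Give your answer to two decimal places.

3.68

Mid-ability type (on-path payoff 80 − 9.7×1.1 = 69.33) won't mimic when 69.33 ≥ 105 − 9.7·s*, i.e. s* ≥ 3.68.
Low-ability type (on-path payoff 45) won't mimic when 45 ≥ 105 − 28.0·s*, i.e. s* ≥ 2.14.
Both must hold, so s* = max(2.14, 3.68) = 3.68. The mid-ability type's constraint binds.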